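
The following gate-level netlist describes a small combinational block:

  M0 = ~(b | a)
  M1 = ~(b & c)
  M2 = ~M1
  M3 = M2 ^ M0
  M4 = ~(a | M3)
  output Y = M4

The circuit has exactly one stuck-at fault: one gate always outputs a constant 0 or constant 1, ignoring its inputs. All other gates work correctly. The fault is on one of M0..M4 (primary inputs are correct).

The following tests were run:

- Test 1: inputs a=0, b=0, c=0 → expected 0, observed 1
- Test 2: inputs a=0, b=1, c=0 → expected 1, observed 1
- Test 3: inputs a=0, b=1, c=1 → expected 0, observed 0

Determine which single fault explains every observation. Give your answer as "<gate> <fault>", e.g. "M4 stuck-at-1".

M0 stuck-at-0

Fault-free values for test 1 (a=0, b=0, c=0): M0=1, M1=1, M2=0, M3=1, M4=0, giving Y=0. Observed 1.
Test 1: faults giving observed 1 are {M0 stuck-at-0, M1 stuck-at-0, M2 stuck-at-1, M3 stuck-at-0, M4 stuck-at-1}.
Test 2 (a=0, b=1, c=0): fault-free M0=0, M1=1, M2=0, M3=0, M4=1 → 1; observed 1. Eliminates M1 stuck-at-0, M2 stuck-at-1.
Test 3 (a=0, b=1, c=1): fault-free M0=0, M1=0, M2=1, M3=1, M4=0 → 0; observed 0. Eliminates M3 stuck-at-0, M4 stuck-at-1.
Only M0 stuck-at-0 is consistent with every test.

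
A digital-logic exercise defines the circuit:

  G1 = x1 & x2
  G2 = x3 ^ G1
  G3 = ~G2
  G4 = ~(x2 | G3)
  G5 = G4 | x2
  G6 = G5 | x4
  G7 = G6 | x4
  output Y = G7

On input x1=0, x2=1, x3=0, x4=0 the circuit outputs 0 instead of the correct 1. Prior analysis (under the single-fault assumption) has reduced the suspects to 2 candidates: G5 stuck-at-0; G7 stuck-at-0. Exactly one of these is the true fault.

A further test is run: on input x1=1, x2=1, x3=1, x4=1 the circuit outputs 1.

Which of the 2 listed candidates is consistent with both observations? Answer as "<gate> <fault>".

G5 stuck-at-0

Evaluate each candidate on input x1=1, x2=1, x3=1, x4=1:
  G5 stuck-at-0: G1=1, G2=0, G3=1, G4=0, G5=0 [stuck-at-0], G6=1, G7=1 → 1 — matches
  G7 stuck-at-0: G1=1, G2=0, G3=1, G4=0, G5=1, G6=1, G7=0 [stuck-at-0] → 0 — eliminated
Only G5 stuck-at-0 reproduces the observed 1.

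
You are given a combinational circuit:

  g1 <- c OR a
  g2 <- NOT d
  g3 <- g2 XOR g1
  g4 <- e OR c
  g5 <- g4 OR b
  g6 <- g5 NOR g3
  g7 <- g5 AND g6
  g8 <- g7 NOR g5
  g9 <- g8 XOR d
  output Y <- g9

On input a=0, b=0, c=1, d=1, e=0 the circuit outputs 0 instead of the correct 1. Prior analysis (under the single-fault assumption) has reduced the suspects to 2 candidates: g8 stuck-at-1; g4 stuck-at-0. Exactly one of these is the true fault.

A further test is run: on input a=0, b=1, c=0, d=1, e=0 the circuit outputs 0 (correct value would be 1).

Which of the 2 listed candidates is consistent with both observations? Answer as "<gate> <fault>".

g8 stuck-at-1

Evaluate each candidate on input a=0, b=1, c=0, d=1, e=0:
  g8 stuck-at-1: g1=0, g2=0, g3=0, g4=0, g5=1, g6=0, g7=0, g8=1 [stuck-at-1], g9=0 → 0 — matches
  g4 stuck-at-0: g1=0, g2=0, g3=0, g4=0 [stuck-at-0], g5=1, g6=0, g7=0, g8=0, g9=1 → 1 — eliminated
Only g8 stuck-at-1 reproduces the observed 0.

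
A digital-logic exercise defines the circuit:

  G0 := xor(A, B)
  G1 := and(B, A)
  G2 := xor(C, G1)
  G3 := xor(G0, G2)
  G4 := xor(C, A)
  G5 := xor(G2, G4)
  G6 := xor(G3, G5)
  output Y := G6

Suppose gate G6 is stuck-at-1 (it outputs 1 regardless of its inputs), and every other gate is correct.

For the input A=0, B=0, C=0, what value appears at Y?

1

Propagate with G6 forced: G0=0, G1=0, G2=0, G3=0, G4=0, G5=0, G6=1 [stuck-at-1].
So Y = 1. (Without the fault it would be 0.)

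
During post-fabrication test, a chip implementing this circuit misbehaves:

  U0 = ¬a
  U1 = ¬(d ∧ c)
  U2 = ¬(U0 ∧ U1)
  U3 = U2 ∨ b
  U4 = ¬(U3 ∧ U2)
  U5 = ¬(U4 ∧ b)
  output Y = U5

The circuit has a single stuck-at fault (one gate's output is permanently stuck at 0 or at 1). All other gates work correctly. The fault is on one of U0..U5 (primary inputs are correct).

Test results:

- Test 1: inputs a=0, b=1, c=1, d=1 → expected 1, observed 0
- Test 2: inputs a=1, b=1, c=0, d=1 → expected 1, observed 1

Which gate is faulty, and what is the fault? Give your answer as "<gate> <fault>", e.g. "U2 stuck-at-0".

Fault-free values for test 1 (a=0, b=1, c=1, d=1): U0=1, U1=0, U2=1, U3=1, U4=0, U5=1, giving Y=1. Observed 0.
Test 1: faults giving observed 0 are {U1 stuck-at-1, U2 stuck-at-0, U3 stuck-at-0, U4 stuck-at-1, U5 stuck-at-0}.
Test 2 (a=1, b=1, c=0, d=1): fault-free U0=0, U1=1, U2=1, U3=1, U4=0, U5=1 → 1; observed 1. Eliminates U2 stuck-at-0, U3 stuck-at-0, U4 stuck-at-1, U5 stuck-at-0.
Only U1 stuck-at-1 is consistent with every test.

U1 stuck-at-1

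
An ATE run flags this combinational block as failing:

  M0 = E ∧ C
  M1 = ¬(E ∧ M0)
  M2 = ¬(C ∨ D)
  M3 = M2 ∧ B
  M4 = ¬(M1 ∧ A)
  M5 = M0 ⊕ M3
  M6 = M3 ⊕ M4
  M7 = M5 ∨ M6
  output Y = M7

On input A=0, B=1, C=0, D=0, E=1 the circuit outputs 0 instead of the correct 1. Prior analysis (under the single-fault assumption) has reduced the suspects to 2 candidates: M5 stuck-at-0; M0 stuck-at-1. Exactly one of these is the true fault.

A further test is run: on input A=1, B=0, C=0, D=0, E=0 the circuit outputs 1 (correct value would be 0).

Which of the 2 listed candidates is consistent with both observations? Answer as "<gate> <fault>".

Evaluate each candidate on input A=1, B=0, C=0, D=0, E=0:
  M5 stuck-at-0: M0=0, M1=1, M2=1, M3=0, M4=0, M5=0 [stuck-at-0], M6=0, M7=0 → 0 — eliminated
  M0 stuck-at-1: M0=1 [stuck-at-1], M1=1, M2=1, M3=0, M4=0, M5=1, M6=0, M7=1 → 1 — matches
Only M0 stuck-at-1 reproduces the observed 1.

M0 stuck-at-1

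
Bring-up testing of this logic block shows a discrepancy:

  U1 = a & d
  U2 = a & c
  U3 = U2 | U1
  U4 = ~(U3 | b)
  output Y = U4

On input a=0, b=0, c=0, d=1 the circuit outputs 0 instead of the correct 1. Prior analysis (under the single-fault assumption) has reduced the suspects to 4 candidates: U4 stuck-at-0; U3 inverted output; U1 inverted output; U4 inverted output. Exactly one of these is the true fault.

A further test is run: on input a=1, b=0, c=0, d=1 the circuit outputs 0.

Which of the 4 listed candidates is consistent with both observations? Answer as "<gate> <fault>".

U4 stuck-at-0

Evaluate each candidate on input a=1, b=0, c=0, d=1:
  U4 stuck-at-0: U1=1, U2=0, U3=1, U4=0 [stuck-at-0] → 0 — matches
  U3 inverted output: U1=1, U2=0, U3=0 [inverted output], U4=1 → 1 — eliminated
  U1 inverted output: U1=0 [inverted output], U2=0, U3=0, U4=1 → 1 — eliminated
  U4 inverted output: U1=1, U2=0, U3=1, U4=1 [inverted output] → 1 — eliminated
Only U4 stuck-at-0 reproduces the observed 0.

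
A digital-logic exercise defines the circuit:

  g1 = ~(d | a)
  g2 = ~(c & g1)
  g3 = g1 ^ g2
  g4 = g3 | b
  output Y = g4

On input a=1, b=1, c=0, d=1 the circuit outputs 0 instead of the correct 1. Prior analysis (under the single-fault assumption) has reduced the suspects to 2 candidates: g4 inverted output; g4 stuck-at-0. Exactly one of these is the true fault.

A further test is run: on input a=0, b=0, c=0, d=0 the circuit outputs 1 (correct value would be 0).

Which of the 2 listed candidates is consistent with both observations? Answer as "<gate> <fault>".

g4 inverted output

Evaluate each candidate on input a=0, b=0, c=0, d=0:
  g4 inverted output: g1=1, g2=1, g3=0, g4=1 [inverted output] → 1 — matches
  g4 stuck-at-0: g1=1, g2=1, g3=0, g4=0 [stuck-at-0] → 0 — eliminated
Only g4 inverted output reproduces the observed 1.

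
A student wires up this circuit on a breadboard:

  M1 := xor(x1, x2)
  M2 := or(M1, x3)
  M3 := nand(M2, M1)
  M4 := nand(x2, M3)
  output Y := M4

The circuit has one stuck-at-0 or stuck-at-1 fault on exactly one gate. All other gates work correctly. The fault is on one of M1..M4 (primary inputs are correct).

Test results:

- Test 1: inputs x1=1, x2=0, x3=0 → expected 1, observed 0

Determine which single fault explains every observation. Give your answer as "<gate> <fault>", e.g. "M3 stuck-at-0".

M4 stuck-at-0

Fault-free values for test 1 (x1=1, x2=0, x3=0): M1=1, M2=1, M3=0, M4=1, giving Y=1. Observed 0.
Test 1: faults giving observed 0 are {M4 stuck-at-0}.
Only M4 stuck-at-0 is consistent with every test.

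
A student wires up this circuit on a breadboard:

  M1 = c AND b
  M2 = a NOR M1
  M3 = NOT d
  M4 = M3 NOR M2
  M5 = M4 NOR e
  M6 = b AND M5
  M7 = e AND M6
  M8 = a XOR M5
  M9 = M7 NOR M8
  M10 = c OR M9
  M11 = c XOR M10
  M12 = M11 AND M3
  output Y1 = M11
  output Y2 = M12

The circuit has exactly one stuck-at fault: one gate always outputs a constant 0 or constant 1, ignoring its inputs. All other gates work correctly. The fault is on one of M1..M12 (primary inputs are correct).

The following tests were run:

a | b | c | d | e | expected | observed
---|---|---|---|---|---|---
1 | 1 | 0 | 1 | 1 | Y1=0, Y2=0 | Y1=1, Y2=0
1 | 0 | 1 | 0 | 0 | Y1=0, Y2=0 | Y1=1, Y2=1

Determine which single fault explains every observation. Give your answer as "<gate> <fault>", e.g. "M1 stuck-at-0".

Fault-free values for test 1 (a=1, b=1, c=0, d=1, e=1): M1=0, M2=0, M3=0, M4=1, M5=0, M6=0, M7=0, M8=1, M9=0, M10=0, M11=0, M12=0, giving Y1=0, Y2=0. Observed Y1=1, Y2=0.
Test 1: faults giving observed Y1=1, Y2=0 are {M8 stuck-at-0, M9 stuck-at-1, M10 stuck-at-1, M11 stuck-at-1}.
Test 2 (a=1, b=0, c=1, d=0, e=0): fault-free M1=0, M2=0, M3=1, M4=0, M5=1, M6=0, M7=0, M8=0, M9=1, M10=1, M11=0, M12=0 → Y1=0, Y2=0; observed Y1=1, Y2=1. Eliminates M8 stuck-at-0, M9 stuck-at-1, M10 stuck-at-1.
Only M11 stuck-at-1 is consistent with every test.

M11 stuck-at-1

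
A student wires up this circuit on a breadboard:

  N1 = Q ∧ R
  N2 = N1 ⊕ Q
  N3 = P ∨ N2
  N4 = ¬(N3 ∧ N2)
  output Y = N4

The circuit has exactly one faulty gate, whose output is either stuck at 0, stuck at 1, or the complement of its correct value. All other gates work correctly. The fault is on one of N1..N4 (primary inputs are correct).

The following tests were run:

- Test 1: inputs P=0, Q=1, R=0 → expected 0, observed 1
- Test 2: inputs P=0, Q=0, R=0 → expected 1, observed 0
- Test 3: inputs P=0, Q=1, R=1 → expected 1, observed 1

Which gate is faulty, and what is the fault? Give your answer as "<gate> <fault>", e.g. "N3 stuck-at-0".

N1 stuck-at-1

Fault-free values for test 1 (P=0, Q=1, R=0): N1=0, N2=1, N3=1, N4=0, giving Y=0. Observed 1.
Test 1: faults giving observed 1 are {N1 stuck-at-1, N1 inverted output, N2 stuck-at-0, N2 inverted output, N3 stuck-at-0, N3 inverted output, N4 stuck-at-1, N4 inverted output}.
Test 2 (P=0, Q=0, R=0): fault-free N1=0, N2=0, N3=0, N4=1 → 1; observed 0. Eliminates N2 stuck-at-0, N3 stuck-at-0, N3 inverted output, N4 stuck-at-1.
Test 3 (P=0, Q=1, R=1): fault-free N1=1, N2=0, N3=0, N4=1 → 1; observed 1. Eliminates N1 inverted output, N2 inverted output, N4 inverted output.
Only N1 stuck-at-1 is consistent with every test.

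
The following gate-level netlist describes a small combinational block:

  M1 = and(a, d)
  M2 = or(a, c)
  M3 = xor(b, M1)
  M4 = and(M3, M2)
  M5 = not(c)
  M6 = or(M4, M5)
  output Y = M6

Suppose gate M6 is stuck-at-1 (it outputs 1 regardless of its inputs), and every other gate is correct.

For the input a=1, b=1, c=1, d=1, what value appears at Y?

1

Propagate with M6 forced: M1=1, M2=1, M3=0, M4=0, M5=0, M6=1 [stuck-at-1].
So Y = 1. (Without the fault it would be 0.)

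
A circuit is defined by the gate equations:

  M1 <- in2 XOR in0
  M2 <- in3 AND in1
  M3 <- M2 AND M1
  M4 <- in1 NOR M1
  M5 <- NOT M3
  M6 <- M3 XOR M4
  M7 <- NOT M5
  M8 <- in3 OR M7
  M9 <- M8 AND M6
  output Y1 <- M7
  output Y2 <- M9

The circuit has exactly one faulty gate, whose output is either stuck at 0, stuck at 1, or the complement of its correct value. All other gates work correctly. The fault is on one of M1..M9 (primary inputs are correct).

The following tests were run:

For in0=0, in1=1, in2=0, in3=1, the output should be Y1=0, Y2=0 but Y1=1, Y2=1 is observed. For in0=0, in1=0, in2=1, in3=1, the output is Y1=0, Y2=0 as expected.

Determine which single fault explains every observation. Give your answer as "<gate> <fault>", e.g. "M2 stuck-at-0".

M1 stuck-at-1

Fault-free values for test 1 (in0=0, in1=1, in2=0, in3=1): M1=0, M2=1, M3=0, M4=0, M5=1, M6=0, M7=0, M8=1, M9=0, giving Y1=0, Y2=0. Observed Y1=1, Y2=1.
Test 1: faults giving observed Y1=1, Y2=1 are {M1 stuck-at-1, M1 inverted output, M3 stuck-at-1, M3 inverted output}.
Test 2 (in0=0, in1=0, in2=1, in3=1): fault-free M1=1, M2=0, M3=0, M4=0, M5=1, M6=0, M7=0, M8=1, M9=0 → Y1=0, Y2=0; observed Y1=0, Y2=0. Eliminates M1 inverted output, M3 stuck-at-1, M3 inverted output.
Only M1 stuck-at-1 is consistent with every test.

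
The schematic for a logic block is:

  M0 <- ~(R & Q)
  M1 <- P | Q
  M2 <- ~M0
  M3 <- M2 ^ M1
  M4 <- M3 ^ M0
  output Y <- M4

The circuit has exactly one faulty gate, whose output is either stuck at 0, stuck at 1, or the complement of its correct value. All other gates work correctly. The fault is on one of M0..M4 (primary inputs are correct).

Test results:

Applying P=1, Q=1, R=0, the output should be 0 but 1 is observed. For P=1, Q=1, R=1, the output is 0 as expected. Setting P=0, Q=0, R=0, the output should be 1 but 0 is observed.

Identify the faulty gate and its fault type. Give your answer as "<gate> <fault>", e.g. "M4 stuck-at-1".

Fault-free values for test 1 (P=1, Q=1, R=0): M0=1, M1=1, M2=0, M3=1, M4=0, giving Y=0. Observed 1.
Test 1: faults giving observed 1 are {M1 stuck-at-0, M1 inverted output, M2 stuck-at-1, M2 inverted output, M3 stuck-at-0, M3 inverted output, M4 stuck-at-1, M4 inverted output}.
Test 2 (P=1, Q=1, R=1): fault-free M0=0, M1=1, M2=1, M3=0, M4=0 → 0; observed 0. Eliminates M1 stuck-at-0, M1 inverted output, M2 inverted output, M3 inverted output, M4 stuck-at-1, M4 inverted output.
Test 3 (P=0, Q=0, R=0): fault-free M0=1, M1=0, M2=0, M3=0, M4=1 → 1; observed 0. Eliminates M3 stuck-at-0.
Only M2 stuck-at-1 is consistent with every test.

M2 stuck-at-1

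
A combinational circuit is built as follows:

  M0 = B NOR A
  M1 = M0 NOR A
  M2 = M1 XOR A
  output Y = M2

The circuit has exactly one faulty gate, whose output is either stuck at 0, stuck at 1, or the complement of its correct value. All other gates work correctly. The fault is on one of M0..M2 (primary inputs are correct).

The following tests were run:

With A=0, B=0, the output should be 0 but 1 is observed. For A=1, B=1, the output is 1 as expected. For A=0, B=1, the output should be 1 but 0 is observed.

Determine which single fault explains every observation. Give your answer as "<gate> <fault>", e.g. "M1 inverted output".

M0 inverted output

Fault-free values for test 1 (A=0, B=0): M0=1, M1=0, M2=0, giving Y=0. Observed 1.
Test 1: faults giving observed 1 are {M0 stuck-at-0, M0 inverted output, M1 stuck-at-1, M1 inverted output, M2 stuck-at-1, M2 inverted output}.
Test 2 (A=1, B=1): fault-free M0=0, M1=0, M2=1 → 1; observed 1. Eliminates M1 stuck-at-1, M1 inverted output, M2 inverted output.
Test 3 (A=0, B=1): fault-free M0=0, M1=1, M2=1 → 1; observed 0. Eliminates M0 stuck-at-0, M2 stuck-at-1.
Only M0 inverted output is consistent with every test.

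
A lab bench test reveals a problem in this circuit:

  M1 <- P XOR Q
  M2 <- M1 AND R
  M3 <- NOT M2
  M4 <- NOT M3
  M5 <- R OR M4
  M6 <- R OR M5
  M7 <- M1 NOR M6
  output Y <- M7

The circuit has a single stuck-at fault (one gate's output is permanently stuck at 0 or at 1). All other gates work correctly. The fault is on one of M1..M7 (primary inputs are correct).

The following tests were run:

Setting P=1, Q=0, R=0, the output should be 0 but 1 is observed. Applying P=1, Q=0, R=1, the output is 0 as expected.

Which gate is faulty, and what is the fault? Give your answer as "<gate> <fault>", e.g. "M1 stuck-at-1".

M1 stuck-at-0

Fault-free values for test 1 (P=1, Q=0, R=0): M1=1, M2=0, M3=1, M4=0, M5=0, M6=0, M7=0, giving Y=0. Observed 1.
Test 1: faults giving observed 1 are {M1 stuck-at-0, M7 stuck-at-1}.
Test 2 (P=1, Q=0, R=1): fault-free M1=1, M2=1, M3=0, M4=1, M5=1, M6=1, M7=0 → 0; observed 0. Eliminates M7 stuck-at-1.
Only M1 stuck-at-0 is consistent with every test.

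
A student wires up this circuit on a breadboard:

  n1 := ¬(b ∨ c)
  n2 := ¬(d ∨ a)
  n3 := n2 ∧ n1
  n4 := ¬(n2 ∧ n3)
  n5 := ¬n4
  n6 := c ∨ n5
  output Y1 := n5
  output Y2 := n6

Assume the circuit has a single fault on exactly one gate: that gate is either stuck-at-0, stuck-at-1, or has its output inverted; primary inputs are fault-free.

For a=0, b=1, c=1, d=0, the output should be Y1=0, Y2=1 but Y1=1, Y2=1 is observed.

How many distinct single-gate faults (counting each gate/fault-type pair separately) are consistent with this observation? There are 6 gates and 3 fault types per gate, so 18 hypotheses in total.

Fault-free: n1=0, n2=1, n3=0, n4=1, n5=0, n6=1 → Y1=0, Y2=1. Observed Y1=1, Y2=1.
  n1: stuck-at-1, inverted output ✓; others ✗
  n2: none of the 3 fault types match ✗
  n3: stuck-at-1, inverted output ✓; others ✗
  n4: stuck-at-0, inverted output ✓; others ✗
  n5: stuck-at-1, inverted output ✓; others ✗
  n6: none of the 3 fault types match ✗
Consistent faults: {n1 stuck-at-1, n1 inverted output, n3 stuck-at-1, n3 inverted output, n4 stuck-at-0, n4 inverted output, n5 stuck-at-1, n5 inverted output} — 8 in all.

8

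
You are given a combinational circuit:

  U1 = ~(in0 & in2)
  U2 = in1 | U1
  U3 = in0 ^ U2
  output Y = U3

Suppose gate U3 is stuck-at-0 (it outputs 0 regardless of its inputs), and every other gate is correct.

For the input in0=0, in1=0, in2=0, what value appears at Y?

Propagate with U3 forced: U1=1, U2=1, U3=0 [stuck-at-0].
So Y = 0. (Without the fault it would be 1.)

0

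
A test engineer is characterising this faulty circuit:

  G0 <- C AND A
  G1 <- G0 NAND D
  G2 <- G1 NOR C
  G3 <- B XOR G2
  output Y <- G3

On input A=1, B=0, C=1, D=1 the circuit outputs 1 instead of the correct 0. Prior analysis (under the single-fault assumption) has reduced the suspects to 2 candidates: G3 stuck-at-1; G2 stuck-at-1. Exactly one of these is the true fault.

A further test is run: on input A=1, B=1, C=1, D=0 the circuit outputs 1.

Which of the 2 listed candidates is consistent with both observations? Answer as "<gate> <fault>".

G3 stuck-at-1

Evaluate each candidate on input A=1, B=1, C=1, D=0:
  G3 stuck-at-1: G0=1, G1=1, G2=0, G3=1 [stuck-at-1] → 1 — matches
  G2 stuck-at-1: G0=1, G1=1, G2=1 [stuck-at-1], G3=0 → 0 — eliminated
Only G3 stuck-at-1 reproduces the observed 1.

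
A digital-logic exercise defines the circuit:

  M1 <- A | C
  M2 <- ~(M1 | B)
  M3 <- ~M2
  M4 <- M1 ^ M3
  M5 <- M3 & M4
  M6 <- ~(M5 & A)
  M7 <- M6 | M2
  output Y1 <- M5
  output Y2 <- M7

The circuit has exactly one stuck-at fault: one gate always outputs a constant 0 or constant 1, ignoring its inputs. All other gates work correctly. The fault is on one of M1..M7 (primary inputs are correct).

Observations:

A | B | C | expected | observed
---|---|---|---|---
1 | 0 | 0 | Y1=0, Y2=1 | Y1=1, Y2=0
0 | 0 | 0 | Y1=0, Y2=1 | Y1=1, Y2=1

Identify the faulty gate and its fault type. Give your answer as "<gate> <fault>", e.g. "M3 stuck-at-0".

Fault-free values for test 1 (A=1, B=0, C=0): M1=1, M2=0, M3=1, M4=0, M5=0, M6=1, M7=1, giving Y1=0, Y2=1. Observed Y1=1, Y2=0.
Test 1: faults giving observed Y1=1, Y2=0 are {M4 stuck-at-1, M5 stuck-at-1}.
Test 2 (A=0, B=0, C=0): fault-free M1=0, M2=1, M3=0, M4=0, M5=0, M6=1, M7=1 → Y1=0, Y2=1; observed Y1=1, Y2=1. Eliminates M4 stuck-at-1.
Only M5 stuck-at-1 is consistent with every test.

M5 stuck-at-1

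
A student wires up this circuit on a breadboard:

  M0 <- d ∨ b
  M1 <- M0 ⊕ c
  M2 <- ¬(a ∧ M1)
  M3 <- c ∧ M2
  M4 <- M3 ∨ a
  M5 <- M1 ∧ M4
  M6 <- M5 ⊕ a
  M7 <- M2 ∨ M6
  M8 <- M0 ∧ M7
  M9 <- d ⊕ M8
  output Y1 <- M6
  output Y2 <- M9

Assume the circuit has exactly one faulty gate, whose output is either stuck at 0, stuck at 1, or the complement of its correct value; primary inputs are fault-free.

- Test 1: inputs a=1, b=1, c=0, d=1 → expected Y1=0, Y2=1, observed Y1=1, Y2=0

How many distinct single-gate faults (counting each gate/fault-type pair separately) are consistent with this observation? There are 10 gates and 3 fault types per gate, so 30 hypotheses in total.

Fault-free: M0=1, M1=1, M2=0, M3=0, M4=1, M5=1, M6=0, M7=0, M8=0, M9=1 → Y1=0, Y2=1. Observed Y1=1, Y2=0.
  M0: none of the 3 fault types match ✗
  M1: stuck-at-0, inverted output ✓; others ✗
  M2: none of the 3 fault types match ✗
  M3: none of the 3 fault types match ✗
  M4: stuck-at-0, inverted output ✓; others ✗
  M5: stuck-at-0, inverted output ✓; others ✗
  M6: stuck-at-1, inverted output ✓; others ✗
  M7: none of the 3 fault types match ✗
  M8: none of the 3 fault types match ✗
  M9: none of the 3 fault types match ✗
Consistent faults: {M1 stuck-at-0, M1 inverted output, M4 stuck-at-0, M4 inverted output, M5 stuck-at-0, M5 inverted output, M6 stuck-at-1, M6 inverted output} — 8 in all.

8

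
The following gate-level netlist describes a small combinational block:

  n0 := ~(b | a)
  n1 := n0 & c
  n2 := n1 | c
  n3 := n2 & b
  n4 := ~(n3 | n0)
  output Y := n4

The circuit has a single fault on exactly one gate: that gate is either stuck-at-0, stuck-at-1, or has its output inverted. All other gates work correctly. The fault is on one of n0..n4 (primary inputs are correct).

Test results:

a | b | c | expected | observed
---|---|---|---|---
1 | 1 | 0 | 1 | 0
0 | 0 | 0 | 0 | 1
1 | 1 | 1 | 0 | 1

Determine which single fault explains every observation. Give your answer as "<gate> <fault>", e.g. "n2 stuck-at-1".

n4 inverted output

Fault-free values for test 1 (a=1, b=1, c=0): n0=0, n1=0, n2=0, n3=0, n4=1, giving Y=1. Observed 0.
Test 1: faults giving observed 0 are {n0 stuck-at-1, n0 inverted output, n1 stuck-at-1, n1 inverted output, n2 stuck-at-1, n2 inverted output, n3 stuck-at-1, n3 inverted output, n4 stuck-at-0, n4 inverted output}.
Test 2 (a=0, b=0, c=0): fault-free n0=1, n1=0, n2=0, n3=0, n4=0 → 0; observed 1. Eliminates n0 stuck-at-1, n1 stuck-at-1, n1 inverted output, n2 stuck-at-1, n2 inverted output, n3 stuck-at-1, n3 inverted output, n4 stuck-at-0.
Test 3 (a=1, b=1, c=1): fault-free n0=0, n1=0, n2=1, n3=1, n4=0 → 0; observed 1. Eliminates n0 inverted output.
Only n4 inverted output is consistent with every test.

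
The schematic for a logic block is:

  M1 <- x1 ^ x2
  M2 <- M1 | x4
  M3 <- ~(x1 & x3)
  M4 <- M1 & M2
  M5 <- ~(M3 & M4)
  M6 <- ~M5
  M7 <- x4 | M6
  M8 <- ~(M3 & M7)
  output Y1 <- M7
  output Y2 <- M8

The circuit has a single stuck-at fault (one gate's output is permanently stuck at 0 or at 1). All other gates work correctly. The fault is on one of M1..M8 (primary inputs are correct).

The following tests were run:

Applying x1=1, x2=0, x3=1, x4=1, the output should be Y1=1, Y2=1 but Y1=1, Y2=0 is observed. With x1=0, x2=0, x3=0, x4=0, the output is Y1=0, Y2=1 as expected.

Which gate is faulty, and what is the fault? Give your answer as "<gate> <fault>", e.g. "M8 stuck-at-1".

Fault-free values for test 1 (x1=1, x2=0, x3=1, x4=1): M1=1, M2=1, M3=0, M4=1, M5=1, M6=0, M7=1, M8=1, giving Y1=1, Y2=1. Observed Y1=1, Y2=0.
Test 1: faults giving observed Y1=1, Y2=0 are {M3 stuck-at-1, M8 stuck-at-0}.
Test 2 (x1=0, x2=0, x3=0, x4=0): fault-free M1=0, M2=0, M3=1, M4=0, M5=1, M6=0, M7=0, M8=1 → Y1=0, Y2=1; observed Y1=0, Y2=1. Eliminates M8 stuck-at-0.
Only M3 stuck-at-1 is consistent with every test.

M3 stuck-at-1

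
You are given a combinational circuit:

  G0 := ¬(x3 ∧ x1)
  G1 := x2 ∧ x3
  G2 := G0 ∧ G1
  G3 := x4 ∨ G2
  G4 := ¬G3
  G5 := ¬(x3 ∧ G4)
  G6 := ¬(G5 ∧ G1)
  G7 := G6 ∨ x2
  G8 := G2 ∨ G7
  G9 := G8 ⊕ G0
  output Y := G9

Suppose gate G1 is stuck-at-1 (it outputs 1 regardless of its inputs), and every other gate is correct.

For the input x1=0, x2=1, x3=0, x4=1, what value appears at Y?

Propagate with G1 forced: G0=1, G1=1 [stuck-at-1], G2=1, G3=1, G4=0, G5=1, G6=0, G7=1, G8=1, G9=0.
So Y = 0. (Same as the fault-free value — the fault is masked on this input.)

0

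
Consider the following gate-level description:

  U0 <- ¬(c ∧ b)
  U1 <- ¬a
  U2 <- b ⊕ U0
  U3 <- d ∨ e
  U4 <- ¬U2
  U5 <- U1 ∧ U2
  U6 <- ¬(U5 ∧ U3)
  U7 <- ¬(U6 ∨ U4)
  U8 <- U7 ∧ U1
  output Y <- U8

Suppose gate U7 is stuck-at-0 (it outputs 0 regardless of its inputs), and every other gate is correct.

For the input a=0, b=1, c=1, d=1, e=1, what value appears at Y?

0

Propagate with U7 forced: U0=0, U1=1, U2=1, U3=1, U4=0, U5=1, U6=0, U7=0 [stuck-at-0], U8=0.
So Y = 0. (Without the fault it would be 1.)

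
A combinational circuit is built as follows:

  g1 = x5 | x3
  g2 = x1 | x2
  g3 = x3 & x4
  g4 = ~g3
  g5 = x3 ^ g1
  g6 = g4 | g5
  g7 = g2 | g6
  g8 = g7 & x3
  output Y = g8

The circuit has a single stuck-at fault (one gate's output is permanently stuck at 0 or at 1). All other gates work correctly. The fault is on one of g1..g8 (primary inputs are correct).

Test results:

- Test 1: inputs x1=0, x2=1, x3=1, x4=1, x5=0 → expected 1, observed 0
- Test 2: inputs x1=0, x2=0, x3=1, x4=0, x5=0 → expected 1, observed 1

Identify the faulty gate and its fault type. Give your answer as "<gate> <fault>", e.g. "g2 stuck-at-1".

Fault-free values for test 1 (x1=0, x2=1, x3=1, x4=1, x5=0): g1=1, g2=1, g3=1, g4=0, g5=0, g6=0, g7=1, g8=1, giving Y=1. Observed 0.
Test 1: faults giving observed 0 are {g2 stuck-at-0, g7 stuck-at-0, g8 stuck-at-0}.
Test 2 (x1=0, x2=0, x3=1, x4=0, x5=0): fault-free g1=1, g2=0, g3=0, g4=1, g5=0, g6=1, g7=1, g8=1 → 1; observed 1. Eliminates g7 stuck-at-0, g8 stuck-at-0.
Only g2 stuck-at-0 is consistent with every test.

g2 stuck-at-0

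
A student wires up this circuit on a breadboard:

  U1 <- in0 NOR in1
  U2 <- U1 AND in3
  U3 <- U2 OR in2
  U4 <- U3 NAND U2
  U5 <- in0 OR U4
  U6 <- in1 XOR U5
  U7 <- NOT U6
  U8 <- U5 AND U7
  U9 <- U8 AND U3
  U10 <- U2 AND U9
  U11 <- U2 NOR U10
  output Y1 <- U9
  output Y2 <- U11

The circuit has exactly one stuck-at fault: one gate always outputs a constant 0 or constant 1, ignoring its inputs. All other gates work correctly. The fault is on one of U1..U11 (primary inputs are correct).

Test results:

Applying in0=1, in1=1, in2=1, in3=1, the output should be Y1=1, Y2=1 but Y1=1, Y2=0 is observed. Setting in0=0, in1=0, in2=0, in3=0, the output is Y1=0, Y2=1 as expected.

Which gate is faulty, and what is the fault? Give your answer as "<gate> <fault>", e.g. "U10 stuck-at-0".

Fault-free values for test 1 (in0=1, in1=1, in2=1, in3=1): U1=0, U2=0, U3=1, U4=1, U5=1, U6=0, U7=1, U8=1, U9=1, U10=0, U11=1, giving Y1=1, Y2=1. Observed Y1=1, Y2=0.
Test 1: faults giving observed Y1=1, Y2=0 are {U1 stuck-at-1, U2 stuck-at-1, U10 stuck-at-1, U11 stuck-at-0}.
Test 2 (in0=0, in1=0, in2=0, in3=0): fault-free U1=1, U2=0, U3=0, U4=1, U5=1, U6=1, U7=0, U8=0, U9=0, U10=0, U11=1 → Y1=0, Y2=1; observed Y1=0, Y2=1. Eliminates U2 stuck-at-1, U10 stuck-at-1, U11 stuck-at-0.
Only U1 stuck-at-1 is consistent with every test.

U1 stuck-at-1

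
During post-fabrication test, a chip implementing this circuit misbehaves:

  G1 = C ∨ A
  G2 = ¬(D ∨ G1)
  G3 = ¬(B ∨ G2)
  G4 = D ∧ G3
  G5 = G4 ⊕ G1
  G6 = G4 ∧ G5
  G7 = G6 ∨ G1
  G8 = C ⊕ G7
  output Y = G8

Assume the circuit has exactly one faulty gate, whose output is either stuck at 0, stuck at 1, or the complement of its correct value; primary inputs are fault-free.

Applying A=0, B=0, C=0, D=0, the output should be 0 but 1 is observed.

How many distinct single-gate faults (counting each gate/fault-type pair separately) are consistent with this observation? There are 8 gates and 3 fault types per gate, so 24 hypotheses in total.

10

Fault-free: G1=0, G2=1, G3=0, G4=0, G5=0, G6=0, G7=0, G8=0 → 0. Observed 1.
  G1: stuck-at-1, inverted output ✓; others ✗
  G2: none of the 3 fault types match ✗
  G3: none of the 3 fault types match ✗
  G4: stuck-at-1, inverted output ✓; others ✗
  G5: none of the 3 fault types match ✗
  G6: stuck-at-1, inverted output ✓; others ✗
  G7: stuck-at-1, inverted output ✓; others ✗
  G8: stuck-at-1, inverted output ✓; others ✗
Consistent faults: {G1 stuck-at-1, G1 inverted output, G4 stuck-at-1, G4 inverted output, G6 stuck-at-1, G6 inverted output, G7 stuck-at-1, G7 inverted output, G8 stuck-at-1, G8 inverted output} — 10 in all.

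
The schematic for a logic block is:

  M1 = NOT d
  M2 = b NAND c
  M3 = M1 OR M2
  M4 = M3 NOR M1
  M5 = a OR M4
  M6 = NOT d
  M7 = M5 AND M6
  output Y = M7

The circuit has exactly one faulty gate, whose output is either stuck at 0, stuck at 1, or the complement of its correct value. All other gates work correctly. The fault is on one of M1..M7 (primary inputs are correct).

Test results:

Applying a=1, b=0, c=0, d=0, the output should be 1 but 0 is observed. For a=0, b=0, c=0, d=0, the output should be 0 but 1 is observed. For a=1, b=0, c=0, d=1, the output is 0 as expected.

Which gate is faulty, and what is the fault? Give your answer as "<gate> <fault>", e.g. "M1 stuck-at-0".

Fault-free values for test 1 (a=1, b=0, c=0, d=0): M1=1, M2=1, M3=1, M4=0, M5=1, M6=1, M7=1, giving Y=1. Observed 0.
Test 1: faults giving observed 0 are {M5 stuck-at-0, M5 inverted output, M6 stuck-at-0, M6 inverted output, M7 stuck-at-0, M7 inverted output}.
Test 2 (a=0, b=0, c=0, d=0): fault-free M1=1, M2=1, M3=1, M4=0, M5=0, M6=1, M7=0 → 0; observed 1. Eliminates M5 stuck-at-0, M6 stuck-at-0, M6 inverted output, M7 stuck-at-0.
Test 3 (a=1, b=0, c=0, d=1): fault-free M1=0, M2=1, M3=1, M4=0, M5=1, M6=0, M7=0 → 0; observed 0. Eliminates M7 inverted output.
Only M5 inverted output is consistent with every test.

M5 inverted output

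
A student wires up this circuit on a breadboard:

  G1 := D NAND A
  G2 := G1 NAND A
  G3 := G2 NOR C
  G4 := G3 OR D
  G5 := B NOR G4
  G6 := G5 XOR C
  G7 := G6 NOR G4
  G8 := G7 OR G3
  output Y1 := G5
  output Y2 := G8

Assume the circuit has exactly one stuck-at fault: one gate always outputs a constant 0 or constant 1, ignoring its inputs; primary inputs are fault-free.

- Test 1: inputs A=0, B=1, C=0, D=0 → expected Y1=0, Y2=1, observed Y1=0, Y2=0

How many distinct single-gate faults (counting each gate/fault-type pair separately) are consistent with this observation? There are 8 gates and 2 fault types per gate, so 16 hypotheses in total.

4

Fault-free: G1=1, G2=1, G3=0, G4=0, G5=0, G6=0, G7=1, G8=1 → Y1=0, Y2=1. Observed Y1=0, Y2=0.
  G1: none of the 2 fault types match ✗
  G2: none of the 2 fault types match ✗
  G3: none of the 2 fault types match ✗
  G4: stuck-at-1 ✓; others ✗
  G5: none of the 2 fault types match ✗
  G6: stuck-at-1 ✓; others ✗
  G7: stuck-at-0 ✓; others ✗
  G8: stuck-at-0 ✓; others ✗
Consistent faults: {G4 stuck-at-1, G6 stuck-at-1, G7 stuck-at-0, G8 stuck-at-0} — 4 in all.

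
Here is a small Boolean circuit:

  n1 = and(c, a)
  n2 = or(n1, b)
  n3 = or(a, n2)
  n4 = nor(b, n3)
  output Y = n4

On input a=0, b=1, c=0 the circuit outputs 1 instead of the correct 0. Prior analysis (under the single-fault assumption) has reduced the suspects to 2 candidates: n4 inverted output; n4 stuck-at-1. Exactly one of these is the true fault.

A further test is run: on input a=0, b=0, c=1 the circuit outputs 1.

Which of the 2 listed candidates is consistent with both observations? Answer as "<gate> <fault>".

n4 stuck-at-1

Evaluate each candidate on input a=0, b=0, c=1:
  n4 inverted output: n1=0, n2=0, n3=0, n4=0 [inverted output] → 0 — eliminated
  n4 stuck-at-1: n1=0, n2=0, n3=0, n4=1 [stuck-at-1] → 1 — matches
Only n4 stuck-at-1 reproduces the observed 1.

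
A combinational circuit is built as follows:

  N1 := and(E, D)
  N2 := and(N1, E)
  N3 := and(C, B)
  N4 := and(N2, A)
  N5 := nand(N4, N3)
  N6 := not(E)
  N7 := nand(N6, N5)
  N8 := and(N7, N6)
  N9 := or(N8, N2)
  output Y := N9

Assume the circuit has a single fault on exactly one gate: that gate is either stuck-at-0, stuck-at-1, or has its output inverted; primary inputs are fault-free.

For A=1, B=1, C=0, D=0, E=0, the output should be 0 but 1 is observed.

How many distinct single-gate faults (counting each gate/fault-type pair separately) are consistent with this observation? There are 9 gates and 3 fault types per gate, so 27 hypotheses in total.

10

Fault-free: N1=0, N2=0, N3=0, N4=0, N5=1, N6=1, N7=0, N8=0, N9=0 → 0. Observed 1.
  N1: none of the 3 fault types match ✗
  N2: stuck-at-1, inverted output ✓; others ✗
  N3: none of the 3 fault types match ✗
  N4: none of the 3 fault types match ✗
  N5: stuck-at-0, inverted output ✓; others ✗
  N6: none of the 3 fault types match ✗
  N7: stuck-at-1, inverted output ✓; others ✗
  N8: stuck-at-1, inverted output ✓; others ✗
  N9: stuck-at-1, inverted output ✓; others ✗
Consistent faults: {N2 stuck-at-1, N2 inverted output, N5 stuck-at-0, N5 inverted output, N7 stuck-at-1, N7 inverted output, N8 stuck-at-1, N8 inverted output, N9 stuck-at-1, N9 inverted output} — 10 in all.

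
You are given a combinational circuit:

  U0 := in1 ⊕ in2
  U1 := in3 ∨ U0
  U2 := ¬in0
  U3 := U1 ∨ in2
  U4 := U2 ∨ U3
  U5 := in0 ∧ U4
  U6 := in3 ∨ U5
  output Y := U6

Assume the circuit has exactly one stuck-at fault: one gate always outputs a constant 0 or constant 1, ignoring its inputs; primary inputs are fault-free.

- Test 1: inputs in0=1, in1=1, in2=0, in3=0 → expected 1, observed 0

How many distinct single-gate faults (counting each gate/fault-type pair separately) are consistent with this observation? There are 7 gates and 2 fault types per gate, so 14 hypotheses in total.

6

Fault-free: U0=1, U1=1, U2=0, U3=1, U4=1, U5=1, U6=1 → 1. Observed 0.
  U0 stuck-at-0: output 0 ✓
  U0 stuck-at-1: output 1 ✗
  U1 stuck-at-0: output 0 ✓
  U1 stuck-at-1: output 1 ✗
  U2 stuck-at-0: output 1 ✗
  U2 stuck-at-1: output 1 ✗
  U3 stuck-at-0: output 0 ✓
  U3 stuck-at-1: output 1 ✗
  U4 stuck-at-0: output 0 ✓
  U4 stuck-at-1: output 1 ✗
  U5 stuck-at-0: output 0 ✓
  U5 stuck-at-1: output 1 ✗
  U6 stuck-at-0: output 0 ✓
  U6 stuck-at-1: output 1 ✗
Consistent faults: {U0 stuck-at-0, U1 stuck-at-0, U3 stuck-at-0, U4 stuck-at-0, U5 stuck-at-0, U6 stuck-at-0} — 6 in all.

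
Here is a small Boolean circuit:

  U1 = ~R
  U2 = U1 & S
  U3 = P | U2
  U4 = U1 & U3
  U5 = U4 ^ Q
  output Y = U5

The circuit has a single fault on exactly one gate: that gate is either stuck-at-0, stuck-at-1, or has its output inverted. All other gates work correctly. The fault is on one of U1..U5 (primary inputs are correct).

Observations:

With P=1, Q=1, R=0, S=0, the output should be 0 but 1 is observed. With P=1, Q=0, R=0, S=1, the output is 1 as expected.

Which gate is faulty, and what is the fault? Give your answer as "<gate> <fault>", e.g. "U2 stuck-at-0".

U5 stuck-at-1

Fault-free values for test 1 (P=1, Q=1, R=0, S=0): U1=1, U2=0, U3=1, U4=1, U5=0, giving Y=0. Observed 1.
Test 1: faults giving observed 1 are {U1 stuck-at-0, U1 inverted output, U3 stuck-at-0, U3 inverted output, U4 stuck-at-0, U4 inverted output, U5 stuck-at-1, U5 inverted output}.
Test 2 (P=1, Q=0, R=0, S=1): fault-free U1=1, U2=1, U3=1, U4=1, U5=1 → 1; observed 1. Eliminates U1 stuck-at-0, U1 inverted output, U3 stuck-at-0, U3 inverted output, U4 stuck-at-0, U4 inverted output, U5 inverted output.
Only U5 stuck-at-1 is consistent with every test.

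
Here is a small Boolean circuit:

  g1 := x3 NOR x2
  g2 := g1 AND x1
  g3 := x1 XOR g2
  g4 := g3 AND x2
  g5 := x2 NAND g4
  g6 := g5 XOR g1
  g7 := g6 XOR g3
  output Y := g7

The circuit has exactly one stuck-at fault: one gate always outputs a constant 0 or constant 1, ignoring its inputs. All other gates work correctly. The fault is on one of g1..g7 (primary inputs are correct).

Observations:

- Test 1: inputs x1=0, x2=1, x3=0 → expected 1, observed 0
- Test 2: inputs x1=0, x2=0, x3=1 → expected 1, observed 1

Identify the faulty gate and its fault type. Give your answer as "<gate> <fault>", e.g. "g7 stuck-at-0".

g4 stuck-at-1

Fault-free values for test 1 (x1=0, x2=1, x3=0): g1=0, g2=0, g3=0, g4=0, g5=1, g6=1, g7=1, giving Y=1. Observed 0.
Test 1: faults giving observed 0 are {g1 stuck-at-1, g4 stuck-at-1, g5 stuck-at-0, g6 stuck-at-0, g7 stuck-at-0}.
Test 2 (x1=0, x2=0, x3=1): fault-free g1=0, g2=0, g3=0, g4=0, g5=1, g6=1, g7=1 → 1; observed 1. Eliminates g1 stuck-at-1, g5 stuck-at-0, g6 stuck-at-0, g7 stuck-at-0.
Only g4 stuck-at-1 is consistent with every test.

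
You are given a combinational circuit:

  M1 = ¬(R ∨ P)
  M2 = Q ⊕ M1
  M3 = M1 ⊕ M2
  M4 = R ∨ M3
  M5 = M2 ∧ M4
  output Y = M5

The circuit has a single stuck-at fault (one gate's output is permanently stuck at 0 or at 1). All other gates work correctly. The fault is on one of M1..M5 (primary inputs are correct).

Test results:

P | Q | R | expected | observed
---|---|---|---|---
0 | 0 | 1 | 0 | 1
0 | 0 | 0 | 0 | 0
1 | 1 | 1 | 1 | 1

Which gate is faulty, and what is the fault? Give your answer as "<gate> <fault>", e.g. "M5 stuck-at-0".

Fault-free values for test 1 (P=0, Q=0, R=1): M1=0, M2=0, M3=0, M4=1, M5=0, giving Y=0. Observed 1.
Test 1: faults giving observed 1 are {M1 stuck-at-1, M2 stuck-at-1, M5 stuck-at-1}.
Test 2 (P=0, Q=0, R=0): fault-free M1=1, M2=1, M3=0, M4=0, M5=0 → 0; observed 0. Eliminates M5 stuck-at-1.
Test 3 (P=1, Q=1, R=1): fault-free M1=0, M2=1, M3=1, M4=1, M5=1 → 1; observed 1. Eliminates M1 stuck-at-1.
Only M2 stuck-at-1 is consistent with every test.

M2 stuck-at-1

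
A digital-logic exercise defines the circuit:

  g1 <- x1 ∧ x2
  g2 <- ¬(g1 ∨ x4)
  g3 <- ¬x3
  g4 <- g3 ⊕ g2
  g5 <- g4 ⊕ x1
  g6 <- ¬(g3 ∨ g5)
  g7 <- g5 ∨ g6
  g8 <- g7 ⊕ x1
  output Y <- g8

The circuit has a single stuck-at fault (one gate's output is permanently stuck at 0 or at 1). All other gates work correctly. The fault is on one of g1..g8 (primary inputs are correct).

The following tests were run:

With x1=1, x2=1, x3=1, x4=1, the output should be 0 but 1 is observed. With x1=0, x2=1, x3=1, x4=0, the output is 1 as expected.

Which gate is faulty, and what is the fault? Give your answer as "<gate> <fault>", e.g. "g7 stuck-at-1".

Fault-free values for test 1 (x1=1, x2=1, x3=1, x4=1): g1=1, g2=0, g3=0, g4=0, g5=1, g6=0, g7=1, g8=0, giving Y=0. Observed 1.
Test 1: faults giving observed 1 are {g3 stuck-at-1, g7 stuck-at-0, g8 stuck-at-1}.
Test 2 (x1=0, x2=1, x3=1, x4=0): fault-free g1=0, g2=1, g3=0, g4=1, g5=1, g6=0, g7=1, g8=1 → 1; observed 1. Eliminates g3 stuck-at-1, g7 stuck-at-0.
Only g8 stuck-at-1 is consistent with every test.

g8 stuck-at-1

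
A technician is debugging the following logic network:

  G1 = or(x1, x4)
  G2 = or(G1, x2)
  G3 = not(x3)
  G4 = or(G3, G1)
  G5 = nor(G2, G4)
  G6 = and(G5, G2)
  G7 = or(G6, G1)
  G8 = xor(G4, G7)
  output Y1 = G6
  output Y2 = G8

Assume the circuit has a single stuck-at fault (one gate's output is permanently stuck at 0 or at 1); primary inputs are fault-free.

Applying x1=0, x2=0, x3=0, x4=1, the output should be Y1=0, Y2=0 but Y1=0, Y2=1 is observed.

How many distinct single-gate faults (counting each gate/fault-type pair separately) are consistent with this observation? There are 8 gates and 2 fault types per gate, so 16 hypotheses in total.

4

Fault-free: G1=1, G2=1, G3=1, G4=1, G5=0, G6=0, G7=1, G8=0 → Y1=0, Y2=0. Observed Y1=0, Y2=1.
  G1: stuck-at-0 ✓; others ✗
  G2: none of the 2 fault types match ✗
  G3: none of the 2 fault types match ✗
  G4: stuck-at-0 ✓; others ✗
  G5: none of the 2 fault types match ✗
  G6: none of the 2 fault types match ✗
  G7: stuck-at-0 ✓; others ✗
  G8: stuck-at-1 ✓; others ✗
Consistent faults: {G1 stuck-at-0, G4 stuck-at-0, G7 stuck-at-0, G8 stuck-at-1} — 4 in all.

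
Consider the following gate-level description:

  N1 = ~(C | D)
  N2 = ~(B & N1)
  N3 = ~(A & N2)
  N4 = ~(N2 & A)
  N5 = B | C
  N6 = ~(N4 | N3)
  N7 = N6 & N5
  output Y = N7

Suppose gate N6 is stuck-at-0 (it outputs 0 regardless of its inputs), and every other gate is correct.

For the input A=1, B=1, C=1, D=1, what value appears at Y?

0

Propagate with N6 forced: N1=0, N2=1, N3=0, N4=0, N5=1, N6=0 [stuck-at-0], N7=0.
So Y = 0. (Without the fault it would be 1.)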